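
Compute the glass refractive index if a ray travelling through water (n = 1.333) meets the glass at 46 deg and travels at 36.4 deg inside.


Apply Snell's law: n1 * sin(theta1) = n2 * sin(theta2)
  n2 = n1 * sin(theta1) / sin(theta2)
  sin(46) = 0.71934
  sin(36.4) = 0.593419
  n2 = 1.333 * 0.71934 / 0.593419 = 1.6159

1.6159


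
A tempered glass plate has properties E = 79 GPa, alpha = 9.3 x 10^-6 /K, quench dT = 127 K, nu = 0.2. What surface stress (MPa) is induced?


Tempering stress: sigma = E * alpha * dT / (1 - nu)
  E (MPa) = 79 * 1000 = 79000
  Numerator = 79000 * (9.3 x 10^-6) * 127 = 93.3069
  Denominator = 1 - 0.2 = 0.8
  sigma = 93.3069 / 0.8 = 116.6 MPa

116.6 MPa


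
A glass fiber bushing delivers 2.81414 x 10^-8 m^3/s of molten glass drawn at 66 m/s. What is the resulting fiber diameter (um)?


Cross-sectional area from continuity:
  A = Q / v = 2.81414 x 10^-8 / 66 = 4.263848 x 10^-10 m^2
Diameter from circular cross-section:
  d = sqrt(4A / pi) * 10^6 (m -> um)
  d = sqrt(4 * 4.263848 x 10^-10 / pi) * 10^6 = 23.3 um

23.3 um


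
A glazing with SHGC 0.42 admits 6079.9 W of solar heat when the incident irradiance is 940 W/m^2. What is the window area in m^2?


Rearrange Q = Area * SHGC * Irradiance:
  Area = Q / (SHGC * Irradiance)
  Area = 6079.9 / (0.42 * 940) = 15.4 m^2

15.4 m^2


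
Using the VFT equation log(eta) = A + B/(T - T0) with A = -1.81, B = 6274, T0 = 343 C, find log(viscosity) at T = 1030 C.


VFT equation: log(eta) = A + B / (T - T0)
  T - T0 = 1030 - 343 = 687
  B / (T - T0) = 6274 / 687 = 9.132
  log(eta) = -1.81 + 9.132 = 7.322

7.322


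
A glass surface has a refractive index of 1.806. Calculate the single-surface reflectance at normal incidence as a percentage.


Fresnel reflectance at normal incidence:
  R = ((n - 1)/(n + 1))^2
  (n - 1)/(n + 1) = (1.806 - 1)/(1.806 + 1) = 0.287242
  R = 0.287242^2 = 0.082508
  R(%) = 0.082508 * 100 = 8.251%

8.251%


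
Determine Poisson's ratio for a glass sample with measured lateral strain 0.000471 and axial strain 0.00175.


Poisson's ratio: nu = lateral strain / axial strain
  nu = 0.000471 / 0.00175 = 0.2691

0.2691


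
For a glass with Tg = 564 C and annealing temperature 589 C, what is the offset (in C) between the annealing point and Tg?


Offset = T_anneal - Tg:
  offset = 589 - 564 = 25 C

25 C


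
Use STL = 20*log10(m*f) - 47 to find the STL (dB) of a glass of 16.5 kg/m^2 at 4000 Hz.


Mass law: STL = 20 * log10(m * f) - 47
  m * f = 16.5 * 4000 = 66000
  log10(66000) = 4.81954
  STL = 20 * 4.81954 - 47 = 96.3908 - 47 = 49.4 dB

49.4 dB


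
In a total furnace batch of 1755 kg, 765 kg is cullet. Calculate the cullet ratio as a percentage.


Cullet ratio = (cullet mass / total batch mass) * 100
  Ratio = 765 / 1755 * 100 = 43.59%

43.59%


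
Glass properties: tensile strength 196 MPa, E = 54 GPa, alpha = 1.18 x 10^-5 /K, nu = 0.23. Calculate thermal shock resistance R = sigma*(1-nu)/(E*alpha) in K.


Thermal shock resistance: R = sigma * (1 - nu) / (E * alpha)
  Numerator = 196 * (1 - 0.23) = 150.92
  Denominator = 54 * 1000 * (1.18 x 10^-5) = 0.6372
  R = 150.92 / 0.6372 = 236.8 K

236.8 K


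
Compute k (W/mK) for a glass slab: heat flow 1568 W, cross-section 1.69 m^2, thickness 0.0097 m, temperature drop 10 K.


Fourier's law rearranged: k = Q * t / (A * dT)
  Numerator = 1568 * 0.0097 = 15.2096
  Denominator = 1.69 * 10 = 16.9
  k = 15.2096 / 16.9 = 0.9 W/mK

0.9 W/mK


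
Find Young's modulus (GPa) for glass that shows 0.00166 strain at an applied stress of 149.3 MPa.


Young's modulus: E = stress / strain
  E = 149.3 MPa / 0.00166 = 89939.76 MPa
Convert to GPa: 89939.76 / 1000 = 89.94 GPa

89.94 GPa


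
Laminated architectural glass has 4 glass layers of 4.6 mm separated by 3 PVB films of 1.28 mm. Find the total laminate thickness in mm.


Total thickness = glass contribution + PVB contribution
  Glass: 4 * 4.6 = 18.4 mm
  PVB: 3 * 1.28 = 3.84 mm
  Total = 18.4 + 3.84 = 22.24 mm

22.24 mm


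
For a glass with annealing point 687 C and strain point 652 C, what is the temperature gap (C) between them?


Gap = T_anneal - T_strain:
  gap = 687 - 652 = 35 C

35 C


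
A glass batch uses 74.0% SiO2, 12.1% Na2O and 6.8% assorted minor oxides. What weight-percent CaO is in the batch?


Pieces sum to 100%:
  CaO = 100 - (SiO2 + Na2O + others)
  CaO = 100 - (74.0 + 12.1 + 6.8) = 7.1%

7.1%


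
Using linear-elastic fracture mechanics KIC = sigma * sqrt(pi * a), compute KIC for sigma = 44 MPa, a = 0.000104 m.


Fracture toughness: KIC = sigma * sqrt(pi * a)
  pi * a = pi * 0.000104 = 0.000326726
  sqrt(pi * a) = 0.018076
  KIC = 44 * 0.018076 = 0.795 MPa*sqrt(m)

0.795 MPa*sqrt(m)


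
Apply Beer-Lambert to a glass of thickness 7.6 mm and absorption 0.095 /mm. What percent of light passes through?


Beer-Lambert law: T = exp(-alpha * thickness)
  exponent = -0.095 * 7.6 = -0.722
  T = exp(-0.722) = 0.4858
  Percentage = 0.4858 * 100 = 48.58%

48.58%


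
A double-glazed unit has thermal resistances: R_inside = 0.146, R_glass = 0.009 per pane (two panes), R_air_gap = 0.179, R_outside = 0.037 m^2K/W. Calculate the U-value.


Total thermal resistance (series):
  R_total = R_in + R_glass + R_air + R_glass + R_out
  R_total = 0.146 + 0.009 + 0.179 + 0.009 + 0.037 = 0.38 m^2K/W
U-value = 1 / R_total = 1 / 0.38 = 2.632 W/m^2K

2.632 W/m^2K


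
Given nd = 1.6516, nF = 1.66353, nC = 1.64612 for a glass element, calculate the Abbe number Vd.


Abbe number formula: Vd = (nd - 1) / (nF - nC)
  nd - 1 = 1.6516 - 1 = 0.6516
  nF - nC = 1.66353 - 1.64612 = 0.01741
  Vd = 0.6516 / 0.01741 = 37.43

37.43


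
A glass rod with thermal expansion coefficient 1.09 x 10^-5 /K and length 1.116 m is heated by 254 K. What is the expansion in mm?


Thermal expansion formula: dL = alpha * L0 * dT
  dL = (1.09 x 10^-5) * 1.116 * 254 = 0.00308976 m
Convert to mm: 0.00308976 * 1000 = 3.0898 mm

3.0898 mm


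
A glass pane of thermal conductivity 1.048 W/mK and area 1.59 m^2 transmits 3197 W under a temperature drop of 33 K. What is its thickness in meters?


Fourier's law: t = k * A * dT / Q
  t = 1.048 * 1.59 * 33 / 3197
  t = 54.98856 / 3197 = 0.0172 m

0.0172 m


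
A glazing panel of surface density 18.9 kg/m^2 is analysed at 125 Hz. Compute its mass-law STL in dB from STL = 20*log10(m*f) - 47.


Mass law: STL = 20 * log10(m * f) - 47
  m * f = 18.9 * 125 = 2362.5
  log10(2362.5) = 3.37337
  STL = 20 * 3.37337 - 47 = 67.4674 - 47 = 20.5 dB

20.5 dB


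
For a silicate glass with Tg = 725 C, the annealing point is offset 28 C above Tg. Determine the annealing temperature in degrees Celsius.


The annealing temperature is Tg plus the offset:
  T_anneal = 725 + 28 = 753 C

753 C


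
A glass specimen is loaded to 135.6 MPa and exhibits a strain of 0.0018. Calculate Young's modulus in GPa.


Young's modulus: E = stress / strain
  E = 135.6 MPa / 0.0018 = 75333.33 MPa
Convert to GPa: 75333.33 / 1000 = 75.33 GPa

75.33 GPa


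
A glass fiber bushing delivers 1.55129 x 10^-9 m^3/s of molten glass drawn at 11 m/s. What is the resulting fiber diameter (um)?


Cross-sectional area from continuity:
  A = Q / v = 1.55129 x 10^-9 / 11 = 1.410264 x 10^-10 m^2
Diameter from circular cross-section:
  d = sqrt(4A / pi) * 10^6 (m -> um)
  d = sqrt(4 * 1.410264 x 10^-10 / pi) * 10^6 = 13.4 um

13.4 um


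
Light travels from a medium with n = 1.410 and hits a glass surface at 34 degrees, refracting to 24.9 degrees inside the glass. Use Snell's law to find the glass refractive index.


Apply Snell's law: n1 * sin(theta1) = n2 * sin(theta2)
  n2 = n1 * sin(theta1) / sin(theta2)
  sin(34) = 0.559193
  sin(24.9) = 0.421036
  n2 = 1.410 * 0.559193 / 0.421036 = 1.8727

1.8727


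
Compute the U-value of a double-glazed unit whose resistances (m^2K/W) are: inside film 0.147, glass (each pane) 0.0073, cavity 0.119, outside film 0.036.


Total thermal resistance (series):
  R_total = R_in + R_glass + R_air + R_glass + R_out
  R_total = 0.147 + 0.0073 + 0.119 + 0.0073 + 0.036 = 0.3166 m^2K/W
U-value = 1 / R_total = 1 / 0.3166 = 3.159 W/m^2K

3.159 W/m^2K


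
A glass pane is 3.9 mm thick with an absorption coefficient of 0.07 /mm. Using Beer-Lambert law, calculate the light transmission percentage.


Beer-Lambert law: T = exp(-alpha * thickness)
  exponent = -0.07 * 3.9 = -0.273
  T = exp(-0.273) = 0.7611
  Percentage = 0.7611 * 100 = 76.11%

76.11%


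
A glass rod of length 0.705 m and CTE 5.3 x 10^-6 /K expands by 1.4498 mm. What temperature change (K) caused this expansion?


Rearrange dL = alpha * L0 * dT for dT:
  dT = dL / (alpha * L0)
  dL (m) = 1.4498 / 1000 = 0.0014498
  dT = 0.0014498 / ((5.3 x 10^-6) * 0.705) = 388.0 K

388.0 K


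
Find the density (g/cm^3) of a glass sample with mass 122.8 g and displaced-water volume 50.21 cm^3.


Use the definition of density:
  rho = mass / volume
  rho = 122.8 / 50.21 = 2.446 g/cm^3

2.446 g/cm^3


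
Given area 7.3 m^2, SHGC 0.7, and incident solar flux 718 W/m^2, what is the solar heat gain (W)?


Solar heat gain: Q = Area * SHGC * Irradiance
  Q = 7.3 * 0.7 * 718 = 3669 W

3669 W


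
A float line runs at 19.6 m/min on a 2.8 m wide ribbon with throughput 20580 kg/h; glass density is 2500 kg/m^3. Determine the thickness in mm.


Ribbon cross-section from mass balance:
  Volume rate = throughput / density = 20580 / 2500 = 8.232 m^3/h
  thickness = volume rate / (speed * 60 * width), i.e.
  thickness = throughput / (60 * speed * width * density) * 1000
  thickness = 20580 / (60 * 19.6 * 2.8 * 2500) * 1000 = 2.5 mm

2.5 mm


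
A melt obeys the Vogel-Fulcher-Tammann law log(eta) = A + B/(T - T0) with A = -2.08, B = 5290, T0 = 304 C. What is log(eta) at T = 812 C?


VFT equation: log(eta) = A + B / (T - T0)
  T - T0 = 812 - 304 = 508
  B / (T - T0) = 5290 / 508 = 10.413
  log(eta) = -2.08 + 10.413 = 8.333

8.333


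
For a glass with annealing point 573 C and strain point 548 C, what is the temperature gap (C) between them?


Gap = T_anneal - T_strain:
  gap = 573 - 548 = 25 C

25 C


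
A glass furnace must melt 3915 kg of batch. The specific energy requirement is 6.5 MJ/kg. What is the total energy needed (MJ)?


Total energy = mass * specific energy
  E = 3915 * 6.5 = 25447.5 MJ

25447.5 MJ


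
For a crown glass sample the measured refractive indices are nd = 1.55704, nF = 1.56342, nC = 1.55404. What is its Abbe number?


Abbe number formula: Vd = (nd - 1) / (nF - nC)
  nd - 1 = 1.55704 - 1 = 0.55704
  nF - nC = 1.56342 - 1.55404 = 0.00938
  Vd = 0.55704 / 0.00938 = 59.39

59.39


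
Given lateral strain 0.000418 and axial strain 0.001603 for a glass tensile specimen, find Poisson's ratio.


Poisson's ratio: nu = lateral strain / axial strain
  nu = 0.000418 / 0.001603 = 0.2608

0.2608


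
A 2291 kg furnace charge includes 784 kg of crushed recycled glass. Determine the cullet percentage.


Cullet ratio = (cullet mass / total batch mass) * 100
  Ratio = 784 / 2291 * 100 = 34.22%

34.22%


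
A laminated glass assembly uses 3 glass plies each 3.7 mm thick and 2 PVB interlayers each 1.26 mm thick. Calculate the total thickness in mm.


Total thickness = glass contribution + PVB contribution
  Glass: 3 * 3.7 = 11.1 mm
  PVB: 2 * 1.26 = 2.52 mm
  Total = 11.1 + 2.52 = 13.62 mm

13.62 mm


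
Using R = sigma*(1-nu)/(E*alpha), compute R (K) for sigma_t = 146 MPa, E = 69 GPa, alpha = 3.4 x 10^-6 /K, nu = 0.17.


Thermal shock resistance: R = sigma * (1 - nu) / (E * alpha)
  Numerator = 146 * (1 - 0.17) = 121.18
  Denominator = 69 * 1000 * (3.4 x 10^-6) = 0.2346
  R = 121.18 / 0.2346 = 516.5 K

516.5 K


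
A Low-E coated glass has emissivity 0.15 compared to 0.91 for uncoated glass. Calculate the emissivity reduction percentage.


Percentage reduction = (1 - coated/uncoated) * 100
  Ratio = 0.15 / 0.91 = 0.1648
  Reduction = (1 - 0.1648) * 100 = 83.5%

83.5%


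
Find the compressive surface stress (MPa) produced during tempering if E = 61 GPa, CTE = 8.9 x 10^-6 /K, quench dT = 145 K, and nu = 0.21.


Tempering stress: sigma = E * alpha * dT / (1 - nu)
  E (MPa) = 61 * 1000 = 61000
  Numerator = 61000 * (8.9 x 10^-6) * 145 = 78.7205
  Denominator = 1 - 0.21 = 0.79
  sigma = 78.7205 / 0.79 = 99.6 MPa

99.6 MPa


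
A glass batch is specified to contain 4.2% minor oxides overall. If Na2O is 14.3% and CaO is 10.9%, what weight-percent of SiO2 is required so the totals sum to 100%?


Known pieces sum to 100%:
  SiO2 = 100 - (others + Na2O + CaO)
  SiO2 = 100 - (4.2 + 14.3 + 10.9) = 70.6%

70.6%


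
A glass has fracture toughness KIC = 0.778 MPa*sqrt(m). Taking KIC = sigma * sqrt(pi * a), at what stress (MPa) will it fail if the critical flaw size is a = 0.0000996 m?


Rearrange KIC = sigma * sqrt(pi * a):
  sigma = KIC / sqrt(pi * a)
  sqrt(pi * 0.0000996) = 0.017689
  sigma = 0.778 / 0.017689 = 43.98 MPa

43.98 MPa


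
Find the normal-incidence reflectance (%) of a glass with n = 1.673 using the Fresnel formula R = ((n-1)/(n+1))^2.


Fresnel reflectance at normal incidence:
  R = ((n - 1)/(n + 1))^2
  (n - 1)/(n + 1) = (1.673 - 1)/(1.673 + 1) = 0.251777
  R = 0.251777^2 = 0.0633917
  R(%) = 0.0633917 * 100 = 6.339%

6.339%


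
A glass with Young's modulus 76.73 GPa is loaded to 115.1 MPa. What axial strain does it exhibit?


Rearrange E = sigma / epsilon:
  epsilon = sigma / E
  E (MPa) = 76.73 * 1000 = 76730
  epsilon = 115.1 / 76730 = 0.0015

0.0015


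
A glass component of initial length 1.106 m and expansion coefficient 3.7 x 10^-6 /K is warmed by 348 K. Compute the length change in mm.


Thermal expansion formula: dL = alpha * L0 * dT
  dL = (3.7 x 10^-6) * 1.106 * 348 = 0.00142409 m
Convert to mm: 0.00142409 * 1000 = 1.4241 mm

1.4241 mm


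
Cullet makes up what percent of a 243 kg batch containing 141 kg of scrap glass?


Cullet ratio = (cullet mass / total batch mass) * 100
  Ratio = 141 / 243 * 100 = 58.02%

58.02%


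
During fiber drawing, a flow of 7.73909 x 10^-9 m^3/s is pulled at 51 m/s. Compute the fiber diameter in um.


Cross-sectional area from continuity:
  A = Q / v = 7.73909 x 10^-9 / 51 = 1.517469 x 10^-10 m^2
Diameter from circular cross-section:
  d = sqrt(4A / pi) * 10^6 (m -> um)
  d = sqrt(4 * 1.517469 x 10^-10 / pi) * 10^6 = 13.9 um

13.9 um


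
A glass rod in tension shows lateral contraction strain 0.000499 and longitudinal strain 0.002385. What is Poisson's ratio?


Poisson's ratio: nu = lateral strain / axial strain
  nu = 0.000499 / 0.002385 = 0.2092

0.2092


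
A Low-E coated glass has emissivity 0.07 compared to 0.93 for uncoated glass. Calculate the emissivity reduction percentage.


Percentage reduction = (1 - coated/uncoated) * 100
  Ratio = 0.07 / 0.93 = 0.0753
  Reduction = (1 - 0.0753) * 100 = 92.5%

92.5%


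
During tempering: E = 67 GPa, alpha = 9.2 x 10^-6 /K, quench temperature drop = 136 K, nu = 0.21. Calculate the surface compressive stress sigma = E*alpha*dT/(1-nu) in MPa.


Tempering stress: sigma = E * alpha * dT / (1 - nu)
  E (MPa) = 67 * 1000 = 67000
  Numerator = 67000 * (9.2 x 10^-6) * 136 = 83.8304
  Denominator = 1 - 0.21 = 0.79
  sigma = 83.8304 / 0.79 = 106.1 MPa

106.1 MPa


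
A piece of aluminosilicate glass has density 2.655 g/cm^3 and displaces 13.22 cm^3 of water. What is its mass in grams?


Rearrange rho = m / V:
  m = rho * V
  m = 2.655 * 13.22 = 35.099 g

35.099 g


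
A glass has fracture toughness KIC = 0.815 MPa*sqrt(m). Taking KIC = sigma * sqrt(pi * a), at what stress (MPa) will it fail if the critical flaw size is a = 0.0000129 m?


Rearrange KIC = sigma * sqrt(pi * a):
  sigma = KIC / sqrt(pi * a)
  sqrt(pi * 0.0000129) = 0.006366
  sigma = 0.815 / 0.006366 = 128.02 MPa

128.02 MPa


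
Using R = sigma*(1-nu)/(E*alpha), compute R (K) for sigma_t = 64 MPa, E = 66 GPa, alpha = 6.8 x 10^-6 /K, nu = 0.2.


Thermal shock resistance: R = sigma * (1 - nu) / (E * alpha)
  Numerator = 64 * (1 - 0.2) = 51.2
  Denominator = 66 * 1000 * (6.8 x 10^-6) = 0.4488
  R = 51.2 / 0.4488 = 114.1 K

114.1 K


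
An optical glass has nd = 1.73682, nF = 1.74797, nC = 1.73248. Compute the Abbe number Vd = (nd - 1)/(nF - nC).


Abbe number formula: Vd = (nd - 1) / (nF - nC)
  nd - 1 = 1.73682 - 1 = 0.73682
  nF - nC = 1.74797 - 1.73248 = 0.01549
  Vd = 0.73682 / 0.01549 = 47.57

47.57


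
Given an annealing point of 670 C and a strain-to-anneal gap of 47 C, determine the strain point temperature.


Strain point = annealing point - difference:
  T_strain = 670 - 47 = 623 C

623 C


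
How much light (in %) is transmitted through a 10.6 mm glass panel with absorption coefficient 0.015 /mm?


Beer-Lambert law: T = exp(-alpha * thickness)
  exponent = -0.015 * 10.6 = -0.159
  T = exp(-0.159) = 0.853
  Percentage = 0.853 * 100 = 85.3%

85.3%


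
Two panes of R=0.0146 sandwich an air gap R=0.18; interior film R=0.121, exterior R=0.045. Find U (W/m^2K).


Total thermal resistance (series):
  R_total = R_in + R_glass + R_air + R_glass + R_out
  R_total = 0.121 + 0.0146 + 0.18 + 0.0146 + 0.045 = 0.3752 m^2K/W
U-value = 1 / R_total = 1 / 0.3752 = 2.665 W/m^2K

2.665 W/m^2K


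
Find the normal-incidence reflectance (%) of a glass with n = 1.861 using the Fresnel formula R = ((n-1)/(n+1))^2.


Fresnel reflectance at normal incidence:
  R = ((n - 1)/(n + 1))^2
  (n - 1)/(n + 1) = (1.861 - 1)/(1.861 + 1) = 0.300944
  R = 0.300944^2 = 0.0905673
  R(%) = 0.0905673 * 100 = 9.057%

9.057%


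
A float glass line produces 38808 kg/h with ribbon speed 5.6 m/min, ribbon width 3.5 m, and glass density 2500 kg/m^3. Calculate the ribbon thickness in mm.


Ribbon cross-section from mass balance:
  Volume rate = throughput / density = 38808 / 2500 = 15.5232 m^3/h
  thickness = volume rate / (speed * 60 * width), i.e.
  thickness = throughput / (60 * speed * width * density) * 1000
  thickness = 38808 / (60 * 5.6 * 3.5 * 2500) * 1000 = 13.2 mm

13.2 mm


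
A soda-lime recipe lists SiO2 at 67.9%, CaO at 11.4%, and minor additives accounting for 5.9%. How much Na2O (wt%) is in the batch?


Pieces sum to 100%:
  Na2O = 100 - (SiO2 + CaO + others)
  Na2O = 100 - (67.9 + 11.4 + 5.9) = 14.8%

14.8%


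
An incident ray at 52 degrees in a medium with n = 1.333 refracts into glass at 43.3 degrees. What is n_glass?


Apply Snell's law: n1 * sin(theta1) = n2 * sin(theta2)
  n2 = n1 * sin(theta1) / sin(theta2)
  sin(52) = 0.788011
  sin(43.3) = 0.685818
  n2 = 1.333 * 0.788011 / 0.685818 = 1.5316

1.5316


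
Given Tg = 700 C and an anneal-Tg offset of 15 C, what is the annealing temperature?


The annealing temperature is Tg plus the offset:
  T_anneal = 700 + 15 = 715 C

715 C


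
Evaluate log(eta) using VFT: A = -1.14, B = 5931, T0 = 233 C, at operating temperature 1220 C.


VFT equation: log(eta) = A + B / (T - T0)
  T - T0 = 1220 - 233 = 987
  B / (T - T0) = 5931 / 987 = 6.009
  log(eta) = -1.14 + 6.009 = 4.869

4.869


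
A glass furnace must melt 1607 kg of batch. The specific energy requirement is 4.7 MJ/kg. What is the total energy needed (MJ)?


Total energy = mass * specific energy
  E = 1607 * 4.7 = 7552.9 MJ

7552.9 MJ


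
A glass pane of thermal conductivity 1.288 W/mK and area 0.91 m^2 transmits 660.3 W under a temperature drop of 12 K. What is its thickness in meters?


Fourier's law: t = k * A * dT / Q
  t = 1.288 * 0.91 * 12 / 660.3
  t = 14.06496 / 660.3 = 0.0213 m

0.0213 m


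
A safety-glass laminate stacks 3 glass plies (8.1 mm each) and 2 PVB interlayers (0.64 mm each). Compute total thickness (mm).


Total thickness = glass contribution + PVB contribution
  Glass: 3 * 8.1 = 24.3 mm
  PVB: 2 * 0.64 = 1.28 mm
  Total = 24.3 + 1.28 = 25.58 mm

25.58 mm


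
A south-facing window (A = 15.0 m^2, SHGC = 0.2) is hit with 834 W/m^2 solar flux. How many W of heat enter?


Solar heat gain: Q = Area * SHGC * Irradiance
  Q = 15.0 * 0.2 * 834 = 2502 W

2502 W


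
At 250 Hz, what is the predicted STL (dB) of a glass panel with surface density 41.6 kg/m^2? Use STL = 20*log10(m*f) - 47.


Mass law: STL = 20 * log10(m * f) - 47
  m * f = 41.6 * 250 = 10400
  log10(10400) = 4.01703
  STL = 20 * 4.01703 - 47 = 80.3406 - 47 = 33.3 dB

33.3 dB


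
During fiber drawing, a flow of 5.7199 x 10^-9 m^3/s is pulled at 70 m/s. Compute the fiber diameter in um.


Cross-sectional area from continuity:
  A = Q / v = 5.7199 x 10^-9 / 70 = 8.171286 x 10^-11 m^2
Diameter from circular cross-section:
  d = sqrt(4A / pi) * 10^6 (m -> um)
  d = sqrt(4 * 8.171286 x 10^-11 / pi) * 10^6 = 10.2 um

10.2 um


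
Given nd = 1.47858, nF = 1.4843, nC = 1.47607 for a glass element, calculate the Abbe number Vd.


Abbe number formula: Vd = (nd - 1) / (nF - nC)
  nd - 1 = 1.47858 - 1 = 0.47858
  nF - nC = 1.4843 - 1.47607 = 0.00823
  Vd = 0.47858 / 0.00823 = 58.15

58.15


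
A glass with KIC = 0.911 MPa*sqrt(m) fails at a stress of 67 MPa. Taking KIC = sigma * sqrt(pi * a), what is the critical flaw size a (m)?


Rearrange KIC = sigma * sqrt(pi * a):
  sqrt(pi * a) = KIC / sigma
  sqrt(pi * a) = 0.911 / 67 = 0.013597
  a = (KIC / sigma)^2 / pi
  a = 0.013597^2 / pi = 0.0000588 m

0.0000588 m


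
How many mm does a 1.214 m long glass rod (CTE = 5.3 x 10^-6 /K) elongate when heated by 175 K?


Thermal expansion formula: dL = alpha * L0 * dT
  dL = (5.3 x 10^-6) * 1.214 * 175 = 0.00112598 m
Convert to mm: 0.00112598 * 1000 = 1.126 mm

1.126 mm


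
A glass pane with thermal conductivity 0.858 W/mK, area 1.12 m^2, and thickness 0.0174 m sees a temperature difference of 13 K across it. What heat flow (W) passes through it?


Fourier's law: Q = k * A * dT / t
  Q = 0.858 * 1.12 * 13 / 0.0174
  Q = 12.49248 / 0.0174 = 718 W

718 W


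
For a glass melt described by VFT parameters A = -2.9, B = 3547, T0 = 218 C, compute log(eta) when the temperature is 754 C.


VFT equation: log(eta) = A + B / (T - T0)
  T - T0 = 754 - 218 = 536
  B / (T - T0) = 3547 / 536 = 6.618
  log(eta) = -2.9 + 6.618 = 3.718

3.718


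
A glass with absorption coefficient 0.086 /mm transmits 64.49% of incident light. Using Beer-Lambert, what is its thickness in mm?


Rearrange T = exp(-alpha * thickness):
  thickness = -ln(T) / alpha
  T = 64.49/100 = 0.6449
  ln(T) = -0.43866
  -ln(T) = 0.43866
  thickness = 0.43866 / 0.086 = 5.1 mm

5.1 mm


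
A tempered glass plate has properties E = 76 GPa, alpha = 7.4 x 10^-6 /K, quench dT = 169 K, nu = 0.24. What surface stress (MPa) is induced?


Tempering stress: sigma = E * alpha * dT / (1 - nu)
  E (MPa) = 76 * 1000 = 76000
  Numerator = 76000 * (7.4 x 10^-6) * 169 = 95.0456
  Denominator = 1 - 0.24 = 0.76
  sigma = 95.0456 / 0.76 = 125.1 MPa

125.1 MPa


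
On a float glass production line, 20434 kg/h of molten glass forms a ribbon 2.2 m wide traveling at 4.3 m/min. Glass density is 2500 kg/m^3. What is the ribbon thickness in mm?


Ribbon cross-section from mass balance:
  Volume rate = throughput / density = 20434 / 2500 = 8.1736 m^3/h
  thickness = volume rate / (speed * 60 * width), i.e.
  thickness = throughput / (60 * speed * width * density) * 1000
  thickness = 20434 / (60 * 4.3 * 2.2 * 2500) * 1000 = 14.4 mm

14.4 mm


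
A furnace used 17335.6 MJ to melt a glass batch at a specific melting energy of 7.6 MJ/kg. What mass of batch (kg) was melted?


Rearrange E = m * s for m:
  m = E / s
  m = 17335.6 / 7.6 = 2281.0 kg

2281.0 kg


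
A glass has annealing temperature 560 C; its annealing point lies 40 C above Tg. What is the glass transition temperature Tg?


Rearrange T_anneal = Tg + offset for Tg:
  Tg = T_anneal - offset = 560 - 40 = 520 C

520 C


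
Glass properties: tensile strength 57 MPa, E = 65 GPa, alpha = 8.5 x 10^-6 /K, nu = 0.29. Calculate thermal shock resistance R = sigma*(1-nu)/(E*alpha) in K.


Thermal shock resistance: R = sigma * (1 - nu) / (E * alpha)
  Numerator = 57 * (1 - 0.29) = 40.47
  Denominator = 65 * 1000 * (8.5 x 10^-6) = 0.5525
  R = 40.47 / 0.5525 = 73.2 K

73.2 K


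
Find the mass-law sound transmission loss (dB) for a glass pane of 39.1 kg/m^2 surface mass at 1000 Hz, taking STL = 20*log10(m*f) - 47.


Mass law: STL = 20 * log10(m * f) - 47
  m * f = 39.1 * 1000 = 39100
  log10(39100) = 4.59218
  STL = 20 * 4.59218 - 47 = 91.8436 - 47 = 44.8 dB

44.8 dB


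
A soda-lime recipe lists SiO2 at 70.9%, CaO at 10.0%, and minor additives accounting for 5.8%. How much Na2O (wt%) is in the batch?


Pieces sum to 100%:
  Na2O = 100 - (SiO2 + CaO + others)
  Na2O = 100 - (70.9 + 10.0 + 5.8) = 13.3%

13.3%


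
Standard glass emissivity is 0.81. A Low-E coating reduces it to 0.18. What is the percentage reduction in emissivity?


Percentage reduction = (1 - coated/uncoated) * 100
  Ratio = 0.18 / 0.81 = 0.2222
  Reduction = (1 - 0.2222) * 100 = 77.8%

77.8%


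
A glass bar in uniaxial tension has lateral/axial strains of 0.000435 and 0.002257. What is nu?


Poisson's ratio: nu = lateral strain / axial strain
  nu = 0.000435 / 0.002257 = 0.1927

0.1927


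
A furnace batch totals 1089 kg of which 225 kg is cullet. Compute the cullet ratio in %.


Cullet ratio = (cullet mass / total batch mass) * 100
  Ratio = 225 / 1089 * 100 = 20.66%

20.66%


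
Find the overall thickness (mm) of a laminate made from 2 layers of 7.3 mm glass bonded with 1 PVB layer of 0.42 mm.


Total thickness = glass contribution + PVB contribution
  Glass: 2 * 7.3 = 14.6 mm
  PVB: 1 * 0.42 = 0.42 mm
  Total = 14.6 + 0.42 = 15.02 mm

15.02 mm


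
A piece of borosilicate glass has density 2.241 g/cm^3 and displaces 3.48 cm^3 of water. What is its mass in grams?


Rearrange rho = m / V:
  m = rho * V
  m = 2.241 * 3.48 = 7.799 g

7.799 g


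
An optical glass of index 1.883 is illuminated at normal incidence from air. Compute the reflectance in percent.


Fresnel reflectance at normal incidence:
  R = ((n - 1)/(n + 1))^2
  (n - 1)/(n + 1) = (1.883 - 1)/(1.883 + 1) = 0.306278
  R = 0.306278^2 = 0.0938062
  R(%) = 0.0938062 * 100 = 9.381%

9.381%


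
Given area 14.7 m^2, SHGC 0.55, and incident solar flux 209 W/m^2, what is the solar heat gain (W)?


Solar heat gain: Q = Area * SHGC * Irradiance
  Q = 14.7 * 0.55 * 209 = 1689.8 W

1689.8 W


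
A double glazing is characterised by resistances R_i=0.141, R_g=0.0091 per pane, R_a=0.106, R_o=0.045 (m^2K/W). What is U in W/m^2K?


Total thermal resistance (series):
  R_total = R_in + R_glass + R_air + R_glass + R_out
  R_total = 0.141 + 0.0091 + 0.106 + 0.0091 + 0.045 = 0.3102 m^2K/W
U-value = 1 / R_total = 1 / 0.3102 = 3.224 W/m^2K

3.224 W/m^2K


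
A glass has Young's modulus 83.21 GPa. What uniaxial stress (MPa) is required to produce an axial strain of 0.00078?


Rearrange E = sigma / epsilon:
  sigma = E * epsilon
  E (MPa) = 83.21 * 1000 = 83210
  sigma = 83210 * 0.00078 = 64.9 MPa

64.9 MPa


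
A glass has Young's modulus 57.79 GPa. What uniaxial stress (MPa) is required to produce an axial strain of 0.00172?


Rearrange E = sigma / epsilon:
  sigma = E * epsilon
  E (MPa) = 57.79 * 1000 = 57790
  sigma = 57790 * 0.00172 = 99.4 MPa

99.4 MPa


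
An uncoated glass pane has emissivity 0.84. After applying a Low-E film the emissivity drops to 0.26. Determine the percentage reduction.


Percentage reduction = (1 - coated/uncoated) * 100
  Ratio = 0.26 / 0.84 = 0.3095
  Reduction = (1 - 0.3095) * 100 = 69.0%

69.0%


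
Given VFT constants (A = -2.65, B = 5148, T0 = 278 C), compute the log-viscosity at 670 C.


VFT equation: log(eta) = A + B / (T - T0)
  T - T0 = 670 - 278 = 392
  B / (T - T0) = 5148 / 392 = 13.133
  log(eta) = -2.65 + 13.133 = 10.483

10.483


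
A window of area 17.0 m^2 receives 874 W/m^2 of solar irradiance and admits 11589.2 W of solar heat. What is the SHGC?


Rearrange Q = Area * SHGC * Irradiance:
  SHGC = Q / (Area * Irradiance)
  SHGC = 11589.2 / (17.0 * 874) = 0.78

0.78


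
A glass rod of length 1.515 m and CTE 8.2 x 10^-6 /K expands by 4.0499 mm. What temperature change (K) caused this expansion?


Rearrange dL = alpha * L0 * dT for dT:
  dT = dL / (alpha * L0)
  dL (m) = 4.0499 / 1000 = 0.0040499
  dT = 0.0040499 / ((8.2 x 10^-6) * 1.515) = 326.0 K

326.0 K


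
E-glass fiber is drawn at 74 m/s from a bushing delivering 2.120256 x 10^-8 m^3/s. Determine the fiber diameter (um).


Cross-sectional area from continuity:
  A = Q / v = 2.120256 x 10^-8 / 74 = 2.865211 x 10^-10 m^2
Diameter from circular cross-section:
  d = sqrt(4A / pi) * 10^6 (m -> um)
  d = sqrt(4 * 2.865211 x 10^-10 / pi) * 10^6 = 19.1 um

19.1 um


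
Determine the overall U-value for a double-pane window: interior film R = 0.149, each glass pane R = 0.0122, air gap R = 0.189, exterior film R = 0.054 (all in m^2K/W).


Total thermal resistance (series):
  R_total = R_in + R_glass + R_air + R_glass + R_out
  R_total = 0.149 + 0.0122 + 0.189 + 0.0122 + 0.054 = 0.4164 m^2K/W
U-value = 1 / R_total = 1 / 0.4164 = 2.402 W/m^2K

2.402 W/m^2K


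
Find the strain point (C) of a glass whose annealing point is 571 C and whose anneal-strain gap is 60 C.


Strain point = annealing point - difference:
  T_strain = 571 - 60 = 511 C

511 C


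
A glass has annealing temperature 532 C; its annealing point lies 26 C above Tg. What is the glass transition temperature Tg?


Rearrange T_anneal = Tg + offset for Tg:
  Tg = T_anneal - offset = 532 - 26 = 506 C

506 C


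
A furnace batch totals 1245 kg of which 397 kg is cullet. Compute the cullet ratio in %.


Cullet ratio = (cullet mass / total batch mass) * 100
  Ratio = 397 / 1245 * 100 = 31.89%

31.89%


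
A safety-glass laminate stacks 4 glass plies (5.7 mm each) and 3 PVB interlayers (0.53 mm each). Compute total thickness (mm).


Total thickness = glass contribution + PVB contribution
  Glass: 4 * 5.7 = 22.8 mm
  PVB: 3 * 0.53 = 1.59 mm
  Total = 22.8 + 1.59 = 24.39 mm

24.39 mm


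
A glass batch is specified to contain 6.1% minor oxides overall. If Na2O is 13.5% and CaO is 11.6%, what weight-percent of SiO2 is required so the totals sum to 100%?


Known pieces sum to 100%:
  SiO2 = 100 - (others + Na2O + CaO)
  SiO2 = 100 - (6.1 + 13.5 + 11.6) = 68.8%

68.8%


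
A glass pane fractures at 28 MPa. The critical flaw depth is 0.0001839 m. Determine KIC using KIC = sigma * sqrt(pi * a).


Fracture toughness: KIC = sigma * sqrt(pi * a)
  pi * a = pi * 0.0001839 = 0.000577739
  sqrt(pi * a) = 0.024036
  KIC = 28 * 0.024036 = 0.673 MPa*sqrt(m)

0.673 MPa*sqrt(m)


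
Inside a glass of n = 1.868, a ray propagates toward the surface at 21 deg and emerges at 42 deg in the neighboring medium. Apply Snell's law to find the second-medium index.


Apply Snell's law: n1 * sin(theta1) = n2 * sin(theta2)
  n2 = n1 * sin(theta1) / sin(theta2)
  sin(21) = 0.358368
  sin(42) = 0.669131
  n2 = 1.868 * 0.358368 / 0.669131 = 1.0004

1.0004


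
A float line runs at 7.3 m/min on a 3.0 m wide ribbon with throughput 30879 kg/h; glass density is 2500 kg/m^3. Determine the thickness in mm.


Ribbon cross-section from mass balance:
  Volume rate = throughput / density = 30879 / 2500 = 12.3516 m^3/h
  thickness = volume rate / (speed * 60 * width), i.e.
  thickness = throughput / (60 * speed * width * density) * 1000
  thickness = 30879 / (60 * 7.3 * 3.0 * 2500) * 1000 = 9.4 mm

9.4 mm


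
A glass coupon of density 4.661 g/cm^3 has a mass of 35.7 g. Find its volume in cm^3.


Rearrange rho = m / V:
  V = m / rho
  V = 35.7 / 4.661 = 7.659 cm^3

7.659 cm^3


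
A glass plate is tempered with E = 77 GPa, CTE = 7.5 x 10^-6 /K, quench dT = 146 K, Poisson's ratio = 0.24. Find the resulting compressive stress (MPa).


Tempering stress: sigma = E * alpha * dT / (1 - nu)
  E (MPa) = 77 * 1000 = 77000
  Numerator = 77000 * (7.5 x 10^-6) * 146 = 84.315
  Denominator = 1 - 0.24 = 0.76
  sigma = 84.315 / 0.76 = 110.9 MPa

110.9 MPa


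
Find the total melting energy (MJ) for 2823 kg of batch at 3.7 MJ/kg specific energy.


Total energy = mass * specific energy
  E = 2823 * 3.7 = 10445.1 MJ

10445.1 MJ


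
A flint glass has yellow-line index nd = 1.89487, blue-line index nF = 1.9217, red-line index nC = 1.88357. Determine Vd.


Abbe number formula: Vd = (nd - 1) / (nF - nC)
  nd - 1 = 1.89487 - 1 = 0.89487
  nF - nC = 1.9217 - 1.88357 = 0.03813
  Vd = 0.89487 / 0.03813 = 23.47

23.47


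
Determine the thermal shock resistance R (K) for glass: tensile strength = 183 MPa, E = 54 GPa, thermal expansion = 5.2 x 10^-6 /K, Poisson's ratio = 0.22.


Thermal shock resistance: R = sigma * (1 - nu) / (E * alpha)
  Numerator = 183 * (1 - 0.22) = 142.74
  Denominator = 54 * 1000 * (5.2 x 10^-6) = 0.2808
  R = 142.74 / 0.2808 = 508.3 K

508.3 K


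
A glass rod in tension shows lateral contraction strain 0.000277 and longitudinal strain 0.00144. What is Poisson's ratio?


Poisson's ratio: nu = lateral strain / axial strain
  nu = 0.000277 / 0.00144 = 0.1924

0.1924


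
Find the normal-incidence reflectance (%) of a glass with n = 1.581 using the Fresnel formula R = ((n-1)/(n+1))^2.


Fresnel reflectance at normal incidence:
  R = ((n - 1)/(n + 1))^2
  (n - 1)/(n + 1) = (1.581 - 1)/(1.581 + 1) = 0.225107
  R = 0.225107^2 = 0.0506732
  R(%) = 0.0506732 * 100 = 5.067%

5.067%


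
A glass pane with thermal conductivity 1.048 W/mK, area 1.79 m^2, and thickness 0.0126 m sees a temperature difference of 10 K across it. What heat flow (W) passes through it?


Fourier's law: Q = k * A * dT / t
  Q = 1.048 * 1.79 * 10 / 0.0126
  Q = 18.7592 / 0.0126 = 1488.8 W

1488.8 W


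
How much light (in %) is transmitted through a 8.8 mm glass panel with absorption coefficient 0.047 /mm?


Beer-Lambert law: T = exp(-alpha * thickness)
  exponent = -0.047 * 8.8 = -0.4136
  T = exp(-0.4136) = 0.6613
  Percentage = 0.6613 * 100 = 66.13%

66.13%


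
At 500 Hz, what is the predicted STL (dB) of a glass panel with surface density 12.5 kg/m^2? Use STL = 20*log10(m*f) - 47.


Mass law: STL = 20 * log10(m * f) - 47
  m * f = 12.5 * 500 = 6250
  log10(6250) = 3.79588
  STL = 20 * 3.79588 - 47 = 75.9176 - 47 = 28.9 dB

28.9 dB


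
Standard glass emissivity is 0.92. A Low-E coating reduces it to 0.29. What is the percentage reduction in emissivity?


Percentage reduction = (1 - coated/uncoated) * 100
  Ratio = 0.29 / 0.92 = 0.3152
  Reduction = (1 - 0.3152) * 100 = 68.5%

68.5%


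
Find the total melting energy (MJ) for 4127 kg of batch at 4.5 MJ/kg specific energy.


Total energy = mass * specific energy
  E = 4127 * 4.5 = 18571.5 MJ

18571.5 MJ


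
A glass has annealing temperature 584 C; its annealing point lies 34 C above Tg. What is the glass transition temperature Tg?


Rearrange T_anneal = Tg + offset for Tg:
  Tg = T_anneal - offset = 584 - 34 = 550 C

550 C


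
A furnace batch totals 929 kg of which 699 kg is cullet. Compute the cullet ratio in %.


Cullet ratio = (cullet mass / total batch mass) * 100
  Ratio = 699 / 929 * 100 = 75.24%

75.24%


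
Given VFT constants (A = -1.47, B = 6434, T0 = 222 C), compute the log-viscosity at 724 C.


VFT equation: log(eta) = A + B / (T - T0)
  T - T0 = 724 - 222 = 502
  B / (T - T0) = 6434 / 502 = 12.817
  log(eta) = -1.47 + 12.817 = 11.347

11.347


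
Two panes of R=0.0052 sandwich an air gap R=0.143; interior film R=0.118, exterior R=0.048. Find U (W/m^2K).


Total thermal resistance (series):
  R_total = R_in + R_glass + R_air + R_glass + R_out
  R_total = 0.118 + 0.0052 + 0.143 + 0.0052 + 0.048 = 0.3194 m^2K/W
U-value = 1 / R_total = 1 / 0.3194 = 3.131 W/m^2K

3.131 W/m^2K


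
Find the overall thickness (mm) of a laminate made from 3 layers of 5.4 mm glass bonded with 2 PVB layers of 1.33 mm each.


Total thickness = glass contribution + PVB contribution
  Glass: 3 * 5.4 = 16.2 mm
  PVB: 2 * 1.33 = 2.66 mm
  Total = 16.2 + 2.66 = 18.86 mm

18.86 mm


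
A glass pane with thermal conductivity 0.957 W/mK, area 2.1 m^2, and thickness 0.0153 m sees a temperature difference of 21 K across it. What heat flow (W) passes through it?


Fourier's law: Q = k * A * dT / t
  Q = 0.957 * 2.1 * 21 / 0.0153
  Q = 42.2037 / 0.0153 = 2758.4 W

2758.4 W


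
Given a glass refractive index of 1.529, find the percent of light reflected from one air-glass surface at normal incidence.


Fresnel reflectance at normal incidence:
  R = ((n - 1)/(n + 1))^2
  (n - 1)/(n + 1) = (1.529 - 1)/(1.529 + 1) = 0.209174
  R = 0.209174^2 = 0.0437538
  R(%) = 0.0437538 * 100 = 4.375%

4.375%


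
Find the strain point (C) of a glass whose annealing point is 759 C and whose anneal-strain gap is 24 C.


Strain point = annealing point - difference:
  T_strain = 759 - 24 = 735 C

735 C


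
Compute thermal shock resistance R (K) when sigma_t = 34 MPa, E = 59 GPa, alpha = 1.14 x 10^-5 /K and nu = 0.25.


Thermal shock resistance: R = sigma * (1 - nu) / (E * alpha)
  Numerator = 34 * (1 - 0.25) = 25.5
  Denominator = 59 * 1000 * (1.14 x 10^-5) = 0.6726
  R = 25.5 / 0.6726 = 37.9 K

37.9 K


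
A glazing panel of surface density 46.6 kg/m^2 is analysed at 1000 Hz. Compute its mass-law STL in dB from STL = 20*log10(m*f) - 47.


Mass law: STL = 20 * log10(m * f) - 47
  m * f = 46.6 * 1000 = 46600
  log10(46600) = 4.66839
  STL = 20 * 4.66839 - 47 = 93.3678 - 47 = 46.4 dB

46.4 dB


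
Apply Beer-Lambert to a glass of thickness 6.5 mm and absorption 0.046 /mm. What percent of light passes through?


Beer-Lambert law: T = exp(-alpha * thickness)
  exponent = -0.046 * 6.5 = -0.299
  T = exp(-0.299) = 0.7416
  Percentage = 0.7416 * 100 = 74.16%

74.16%


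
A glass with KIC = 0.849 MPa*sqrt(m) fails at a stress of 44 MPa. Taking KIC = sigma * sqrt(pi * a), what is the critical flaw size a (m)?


Rearrange KIC = sigma * sqrt(pi * a):
  sqrt(pi * a) = KIC / sigma
  sqrt(pi * a) = 0.849 / 44 = 0.019295
  a = (KIC / sigma)^2 / pi
  a = 0.019295^2 / pi = 0.0001185 m

0.0001185 m


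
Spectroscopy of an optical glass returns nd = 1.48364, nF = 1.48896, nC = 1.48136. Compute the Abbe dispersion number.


Abbe number formula: Vd = (nd - 1) / (nF - nC)
  nd - 1 = 1.48364 - 1 = 0.48364
  nF - nC = 1.48896 - 1.48136 = 0.0076
  Vd = 0.48364 / 0.0076 = 63.64

63.64


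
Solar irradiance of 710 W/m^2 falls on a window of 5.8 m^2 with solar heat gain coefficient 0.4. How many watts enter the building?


Solar heat gain: Q = Area * SHGC * Irradiance
  Q = 5.8 * 0.4 * 710 = 1647.2 W

1647.2 W


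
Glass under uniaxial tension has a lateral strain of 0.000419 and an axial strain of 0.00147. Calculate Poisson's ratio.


Poisson's ratio: nu = lateral strain / axial strain
  nu = 0.000419 / 0.00147 = 0.285

0.285


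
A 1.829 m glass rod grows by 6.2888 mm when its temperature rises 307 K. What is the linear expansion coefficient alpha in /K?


Rearrange dL = alpha * L0 * dT for alpha:
  alpha = dL / (L0 * dT)
  alpha = (6.2888 / 1000) / (1.829 * 307) = 0.0000112 /K = 1.12 x 10^-5 /K

1.12 x 10^-5 /K


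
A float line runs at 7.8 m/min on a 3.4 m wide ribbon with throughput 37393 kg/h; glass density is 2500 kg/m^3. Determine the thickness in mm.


Ribbon cross-section from mass balance:
  Volume rate = throughput / density = 37393 / 2500 = 14.9572 m^3/h
  thickness = volume rate / (speed * 60 * width), i.e.
  thickness = throughput / (60 * speed * width * density) * 1000
  thickness = 37393 / (60 * 7.8 * 3.4 * 2500) * 1000 = 9.4 mm

9.4 mm


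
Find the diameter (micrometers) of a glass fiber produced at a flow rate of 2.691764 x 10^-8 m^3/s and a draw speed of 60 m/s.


Cross-sectional area from continuity:
  A = Q / v = 2.691764 x 10^-8 / 60 = 4.486273 x 10^-10 m^2
Diameter from circular cross-section:
  d = sqrt(4A / pi) * 10^6 (m -> um)
  d = sqrt(4 * 4.486273 x 10^-10 / pi) * 10^6 = 23.9 um

23.9 um
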